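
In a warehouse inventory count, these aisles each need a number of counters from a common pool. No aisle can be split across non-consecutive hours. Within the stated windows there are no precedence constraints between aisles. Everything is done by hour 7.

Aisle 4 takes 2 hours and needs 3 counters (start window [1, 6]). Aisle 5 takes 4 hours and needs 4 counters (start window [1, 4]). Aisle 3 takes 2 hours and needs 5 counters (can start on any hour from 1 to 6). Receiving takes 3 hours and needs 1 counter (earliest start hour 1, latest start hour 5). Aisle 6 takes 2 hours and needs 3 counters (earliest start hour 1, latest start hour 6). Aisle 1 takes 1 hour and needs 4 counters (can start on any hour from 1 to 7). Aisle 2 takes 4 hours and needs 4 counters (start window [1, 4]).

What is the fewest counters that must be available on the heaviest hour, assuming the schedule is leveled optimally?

Early-start (Aisle 4@1, Aisle 5@1, Aisle 3@1, Receiving@1, Aisle 6@1, Aisle 1@1, Aisle 2@1) gives peak 24: h1:24  h2:20  h3:9  h4:8  h5:0  h6:0  h7:0.
Shift Aisle 3→5, Receiving→3, Aisle 1→3, Aisle 2→4.
Schedule Aisle 4@1, Aisle 5@1, Aisle 3@5, Receiving@3, Aisle 6@1, Aisle 1@3, Aisle 2@4: h1:10  h2:10  h3:9  h4:9  h5:10  h6:9  h7:4 — peak 10.

10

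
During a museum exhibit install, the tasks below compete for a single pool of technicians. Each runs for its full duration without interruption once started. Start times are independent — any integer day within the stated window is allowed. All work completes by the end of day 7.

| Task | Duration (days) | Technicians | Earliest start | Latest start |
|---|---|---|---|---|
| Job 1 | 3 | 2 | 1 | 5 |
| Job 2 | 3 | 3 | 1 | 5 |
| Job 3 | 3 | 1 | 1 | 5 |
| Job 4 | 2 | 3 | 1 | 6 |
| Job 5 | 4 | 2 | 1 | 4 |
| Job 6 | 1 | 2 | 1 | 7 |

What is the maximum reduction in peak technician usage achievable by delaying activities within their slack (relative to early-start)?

7

Early-start peak: d1:13  d2:11  d3:8  d4:2  d5:0  d6:0  d7:0 ⇒ 13.
Leveled (Job 1@1, Job 2@1, Job 3@1, Job 4@4, Job 5@4, Job 6@6): d1:6  d2:6  d3:6  d4:5  d5:5  d6:4  d7:2 ⇒ 6.
Reduction 13 − 6 = 7.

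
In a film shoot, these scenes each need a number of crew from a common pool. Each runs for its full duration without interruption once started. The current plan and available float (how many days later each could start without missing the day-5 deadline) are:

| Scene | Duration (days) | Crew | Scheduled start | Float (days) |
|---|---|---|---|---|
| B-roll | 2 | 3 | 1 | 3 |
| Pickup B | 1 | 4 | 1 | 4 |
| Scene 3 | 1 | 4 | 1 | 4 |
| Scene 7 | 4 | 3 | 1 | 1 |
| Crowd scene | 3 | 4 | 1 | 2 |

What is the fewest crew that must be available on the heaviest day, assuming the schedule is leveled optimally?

Early-start (B-roll@1, Pickup B@1, Scene 3@1, Scene 7@1, Crowd scene@1) gives peak 18: d1:18  d2:10  d3:7  d4:3  d5:0.
Shift Scene 3→2, Crowd scene→3.
Schedule B-roll@1, Pickup B@1, Scene 3@2, Scene 7@1, Crowd scene@3: d1:10  d2:10  d3:7  d4:7  d5:4 — peak 10.

10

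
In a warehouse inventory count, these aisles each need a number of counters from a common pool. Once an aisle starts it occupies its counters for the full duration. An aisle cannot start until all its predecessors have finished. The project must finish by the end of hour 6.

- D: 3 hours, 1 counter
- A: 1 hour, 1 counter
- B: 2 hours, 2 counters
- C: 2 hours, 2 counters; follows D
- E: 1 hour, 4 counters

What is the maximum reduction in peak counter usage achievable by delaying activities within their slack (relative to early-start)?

Early-start peak: h1:8  h2:3  h3:1  h4:2  h5:2  h6:0 ⇒ 8.
Leveled (D@1, A@1, B@1, C@4, E@6): h1:4  h2:3  h3:1  h4:2  h5:2  h6:4 ⇒ 4.
Reduction 8 − 4 = 4.

4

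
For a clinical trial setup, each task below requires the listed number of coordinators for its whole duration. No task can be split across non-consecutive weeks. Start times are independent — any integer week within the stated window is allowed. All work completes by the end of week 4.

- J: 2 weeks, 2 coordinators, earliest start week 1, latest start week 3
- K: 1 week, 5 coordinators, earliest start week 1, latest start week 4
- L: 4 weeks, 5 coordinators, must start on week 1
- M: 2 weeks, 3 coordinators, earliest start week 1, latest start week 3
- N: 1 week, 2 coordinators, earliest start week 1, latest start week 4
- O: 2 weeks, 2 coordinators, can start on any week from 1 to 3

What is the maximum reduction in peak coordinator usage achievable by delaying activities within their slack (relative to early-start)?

Early-start peak: w1:19  w2:12  w3:5  w4:5 ⇒ 19.
Leveled (J@1, K@1, L@1, M@2, N@2, O@3): w1:12  w2:12  w3:10  w4:7 ⇒ 12.
Reduction 19 − 12 = 7.

7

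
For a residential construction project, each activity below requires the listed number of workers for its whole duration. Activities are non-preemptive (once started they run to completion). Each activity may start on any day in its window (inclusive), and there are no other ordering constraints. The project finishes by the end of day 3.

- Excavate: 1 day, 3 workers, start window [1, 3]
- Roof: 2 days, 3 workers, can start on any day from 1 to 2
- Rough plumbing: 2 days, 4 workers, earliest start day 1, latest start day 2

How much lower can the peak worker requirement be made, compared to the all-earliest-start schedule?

Early-start peak: d1:10  d2:7  d3:0 ⇒ 10.
Leveled (Excavate@1, Roof@1, Rough plumbing@2): d1:6  d2:7  d3:4 ⇒ 7.
Reduction 10 − 7 = 3.

3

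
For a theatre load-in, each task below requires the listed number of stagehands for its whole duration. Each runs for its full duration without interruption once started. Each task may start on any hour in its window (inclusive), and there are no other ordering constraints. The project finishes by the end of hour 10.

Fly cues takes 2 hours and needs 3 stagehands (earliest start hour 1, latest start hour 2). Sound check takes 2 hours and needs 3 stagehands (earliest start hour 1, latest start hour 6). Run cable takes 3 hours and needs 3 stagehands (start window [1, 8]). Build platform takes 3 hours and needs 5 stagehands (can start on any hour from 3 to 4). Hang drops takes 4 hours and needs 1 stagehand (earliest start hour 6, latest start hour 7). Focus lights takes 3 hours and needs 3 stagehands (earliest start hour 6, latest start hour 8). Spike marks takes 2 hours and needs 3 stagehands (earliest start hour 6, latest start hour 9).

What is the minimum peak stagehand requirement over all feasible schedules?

Early-start (Fly cues@1, Sound check@1, Run cable@1, Build platform@3, Hang drops@6, Focus lights@6, Spike marks@6) gives peak 9: h1:9  h2:9  h3:8  h4:5  h5:5  h6:7  h7:7  h8:4  h9:1  h10:0.
Shift Run cable→6, Spike marks→9.
Schedule Fly cues@1, Sound check@1, Run cable@6, Build platform@3, Hang drops@6, Focus lights@6, Spike marks@9: h1:6  h2:6  h3:5  h4:5  h5:5  h6:7  h7:7  h8:7  h9:4  h10:3 — peak 7.

7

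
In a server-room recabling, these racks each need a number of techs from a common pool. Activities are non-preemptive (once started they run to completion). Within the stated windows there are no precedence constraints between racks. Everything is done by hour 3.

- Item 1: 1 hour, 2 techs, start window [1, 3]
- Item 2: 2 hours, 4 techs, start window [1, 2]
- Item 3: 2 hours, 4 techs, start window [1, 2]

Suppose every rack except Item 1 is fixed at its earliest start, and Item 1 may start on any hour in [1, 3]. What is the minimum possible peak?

Item 1@1: h1:10  h2:8  h3:0 → peak 10
Item 1@2: h1:8  h2:10  h3:0 → peak 10
Item 1@3: h1:8  h2:8  h3:2 → peak 8
Best is Item 1@3, peak 8.

8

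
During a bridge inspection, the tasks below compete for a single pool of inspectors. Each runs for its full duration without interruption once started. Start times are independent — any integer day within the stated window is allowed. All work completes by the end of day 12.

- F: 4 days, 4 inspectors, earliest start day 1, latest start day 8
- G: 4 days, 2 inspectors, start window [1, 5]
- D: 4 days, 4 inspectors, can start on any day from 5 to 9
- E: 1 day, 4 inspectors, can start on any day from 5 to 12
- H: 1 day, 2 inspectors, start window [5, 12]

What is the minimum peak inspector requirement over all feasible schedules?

6

Early-start (F@1, G@1, D@5, E@5, H@5) gives peak 10: d1:6  d2:6  d3:6  d4:6  d5:10  d6:4  d7:4  d8:4  d9:0  d10:0  d11:0  d12:0.
Shift E→9.
Schedule F@1, G@1, D@5, E@9, H@5: d1:6  d2:6  d3:6  d4:6  d5:6  d6:4  d7:4  d8:4  d9:4  d10:0  d11:0  d12:0 — peak 6.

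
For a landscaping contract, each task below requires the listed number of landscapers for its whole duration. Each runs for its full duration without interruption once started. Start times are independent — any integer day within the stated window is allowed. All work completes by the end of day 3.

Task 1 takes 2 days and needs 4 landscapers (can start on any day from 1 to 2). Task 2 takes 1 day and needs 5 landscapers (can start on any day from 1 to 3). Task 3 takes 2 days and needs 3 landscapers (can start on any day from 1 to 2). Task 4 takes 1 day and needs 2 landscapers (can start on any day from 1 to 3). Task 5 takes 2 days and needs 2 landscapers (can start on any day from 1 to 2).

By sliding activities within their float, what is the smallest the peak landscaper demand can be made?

9

Early-start (Task 1@1, Task 2@1, Task 3@1, Task 4@1, Task 5@1) gives peak 16: d1:16  d2:9  d3:0.
Shift Task 3→2, Task 4→3, Task 5→2.
Schedule Task 1@1, Task 2@1, Task 3@2, Task 4@3, Task 5@2: d1:9  d2:9  d3:7 — peak 9.
Total landscaper-days = 25 over 3 days ⇒ peak ≥ ⌈25/3⌉ = 9, so 9 is optimal.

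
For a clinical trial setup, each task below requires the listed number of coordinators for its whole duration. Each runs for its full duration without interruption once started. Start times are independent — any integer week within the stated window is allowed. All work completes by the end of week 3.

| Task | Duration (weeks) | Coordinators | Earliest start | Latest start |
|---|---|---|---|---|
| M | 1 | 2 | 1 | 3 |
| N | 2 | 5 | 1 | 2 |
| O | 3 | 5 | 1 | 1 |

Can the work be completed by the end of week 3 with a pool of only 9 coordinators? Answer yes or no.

The minimum achievable peak is 10; 9 < 10, so no feasible schedule stays within the cap.

no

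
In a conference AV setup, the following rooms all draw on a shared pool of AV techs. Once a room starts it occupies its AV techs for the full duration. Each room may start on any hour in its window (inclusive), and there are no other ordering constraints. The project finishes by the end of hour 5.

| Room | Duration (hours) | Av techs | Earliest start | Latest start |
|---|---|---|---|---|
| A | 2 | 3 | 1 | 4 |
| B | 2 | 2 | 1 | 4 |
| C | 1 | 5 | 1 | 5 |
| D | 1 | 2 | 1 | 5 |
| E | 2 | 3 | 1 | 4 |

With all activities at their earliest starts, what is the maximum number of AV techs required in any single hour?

Early-start schedule: A@1, B@1, C@1, D@1, E@1.
Load per hour: hour 1: 15, hour 2: 8, hour 3: 0, hour 4: 0, hour 5: 0.
Peak is 15.

15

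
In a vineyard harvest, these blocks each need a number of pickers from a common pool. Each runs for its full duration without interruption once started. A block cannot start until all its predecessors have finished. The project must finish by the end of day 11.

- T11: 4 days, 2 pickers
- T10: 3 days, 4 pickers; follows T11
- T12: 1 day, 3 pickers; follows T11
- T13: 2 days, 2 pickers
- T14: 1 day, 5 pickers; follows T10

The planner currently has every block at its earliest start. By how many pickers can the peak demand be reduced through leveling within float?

2

Early-start peak: d1:4  d2:4  d3:2  d4:2  d5:7  d6:4  d7:4  d8:5  d9:0  d10:0  d11:0 ⇒ 7.
Leveled (T11@1, T10@5, T12@8, T13@1, T14@9): d1:4  d2:4  d3:2  d4:2  d5:4  d6:4  d7:4  d8:3  d9:5  d10:0  d11:0 ⇒ 5.
Reduction 7 − 5 = 2.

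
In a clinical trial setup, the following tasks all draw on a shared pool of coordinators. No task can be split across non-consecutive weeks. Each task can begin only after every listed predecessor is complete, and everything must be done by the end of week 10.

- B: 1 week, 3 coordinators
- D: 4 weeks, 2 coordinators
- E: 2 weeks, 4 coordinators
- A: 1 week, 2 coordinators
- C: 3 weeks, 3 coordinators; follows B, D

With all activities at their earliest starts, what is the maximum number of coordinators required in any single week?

Early-start schedule: B@1, D@1, E@1, A@1, C@5.
Load per week: week 1: 11, week 2: 6, week 3: 2, week 4: 2, week 5: 3, week 6: 3, week 7: 3, week 8: 0, week 9: 0, week 10: 0.
Peak is 11.

11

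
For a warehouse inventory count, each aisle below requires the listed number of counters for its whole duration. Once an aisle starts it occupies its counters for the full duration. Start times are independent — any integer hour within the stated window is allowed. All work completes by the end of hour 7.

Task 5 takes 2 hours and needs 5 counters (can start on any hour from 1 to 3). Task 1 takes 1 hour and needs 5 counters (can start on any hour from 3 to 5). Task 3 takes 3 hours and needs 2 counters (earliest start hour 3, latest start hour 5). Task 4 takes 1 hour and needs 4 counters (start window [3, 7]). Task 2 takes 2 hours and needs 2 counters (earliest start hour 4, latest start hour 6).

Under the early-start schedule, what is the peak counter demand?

Early-start schedule: Task 5@1, Task 1@3, Task 3@3, Task 4@3, Task 2@4.
Load per hour: hour 1: 5, hour 2: 5, hour 3: 11, hour 4: 4, hour 5: 4, hour 6: 0, hour 7: 0.
Peak is 11.

11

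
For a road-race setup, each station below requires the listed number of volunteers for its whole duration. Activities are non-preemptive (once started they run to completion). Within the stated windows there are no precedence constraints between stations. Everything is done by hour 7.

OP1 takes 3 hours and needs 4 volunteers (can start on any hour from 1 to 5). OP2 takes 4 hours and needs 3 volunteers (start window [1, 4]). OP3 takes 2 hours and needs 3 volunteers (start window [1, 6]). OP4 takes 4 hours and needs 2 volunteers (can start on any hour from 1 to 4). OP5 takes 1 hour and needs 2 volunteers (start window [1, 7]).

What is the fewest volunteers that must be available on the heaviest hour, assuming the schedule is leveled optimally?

Early-start (OP1@1, OP2@1, OP3@1, OP4@1, OP5@1) gives peak 14: h1:14  h2:12  h3:9  h4:5  h5:0  h6:0  h7:0.
Shift OP2→4, OP3→5, OP5→7.
Schedule OP1@1, OP2@4, OP3@5, OP4@1, OP5@7: h1:6  h2:6  h3:6  h4:5  h5:6  h6:6  h7:5 — peak 6.
Total volunteer-hours = 40 over 7 hours ⇒ peak ≥ ⌈40/7⌉ = 6, so 6 is optimal.

6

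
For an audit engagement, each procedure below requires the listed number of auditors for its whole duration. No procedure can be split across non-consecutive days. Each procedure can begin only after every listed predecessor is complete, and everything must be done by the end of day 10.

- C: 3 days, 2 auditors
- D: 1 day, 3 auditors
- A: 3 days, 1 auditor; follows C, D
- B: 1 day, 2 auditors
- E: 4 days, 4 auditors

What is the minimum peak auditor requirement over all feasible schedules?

5

Early-start (C@1, D@1, A@4, B@1, E@1) gives peak 11: d1:11  d2:6  d3:6  d4:5  d5:1  d6:1  d7:0  d8:0  d9:0  d10:0.
Shift B→2, E→4.
Schedule C@1, D@1, A@4, B@2, E@4: d1:5  d2:4  d3:2  d4:5  d5:5  d6:5  d7:4  d8:0  d9:0  d10:0 — peak 5.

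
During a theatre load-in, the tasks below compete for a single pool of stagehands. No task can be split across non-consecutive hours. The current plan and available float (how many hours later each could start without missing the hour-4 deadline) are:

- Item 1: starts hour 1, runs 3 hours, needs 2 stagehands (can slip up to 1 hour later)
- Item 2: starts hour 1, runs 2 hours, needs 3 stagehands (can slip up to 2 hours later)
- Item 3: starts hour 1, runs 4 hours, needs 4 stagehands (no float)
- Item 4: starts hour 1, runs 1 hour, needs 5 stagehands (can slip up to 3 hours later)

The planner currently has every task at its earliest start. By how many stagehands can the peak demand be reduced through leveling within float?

Early-start peak: h1:14  h2:9  h3:6  h4:4 ⇒ 14.
Leveled (Item 1@1, Item 2@1, Item 3@1, Item 4@4): h1:9  h2:9  h3:6  h4:9 ⇒ 9.
Reduction 14 − 9 = 5.

5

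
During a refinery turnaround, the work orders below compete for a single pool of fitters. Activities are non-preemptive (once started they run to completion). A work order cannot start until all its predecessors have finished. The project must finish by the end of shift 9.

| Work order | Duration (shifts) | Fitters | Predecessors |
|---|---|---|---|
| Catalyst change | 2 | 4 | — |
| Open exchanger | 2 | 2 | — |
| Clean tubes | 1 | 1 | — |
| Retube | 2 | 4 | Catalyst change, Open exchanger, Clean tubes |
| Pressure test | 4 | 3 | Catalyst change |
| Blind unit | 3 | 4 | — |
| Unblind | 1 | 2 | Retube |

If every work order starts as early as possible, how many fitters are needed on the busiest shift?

Early-start schedule: Catalyst change@1, Open exchanger@1, Clean tubes@1, Retube@3, Pressure test@3, Blind unit@1, Unblind@5.
Load per shift: shift 1: 11, shift 2: 10, shift 3: 11, shift 4: 7, shift 5: 5, shift 6: 3, shift 7: 0, shift 8: 0, shift 9: 0.
Peak is 11.

11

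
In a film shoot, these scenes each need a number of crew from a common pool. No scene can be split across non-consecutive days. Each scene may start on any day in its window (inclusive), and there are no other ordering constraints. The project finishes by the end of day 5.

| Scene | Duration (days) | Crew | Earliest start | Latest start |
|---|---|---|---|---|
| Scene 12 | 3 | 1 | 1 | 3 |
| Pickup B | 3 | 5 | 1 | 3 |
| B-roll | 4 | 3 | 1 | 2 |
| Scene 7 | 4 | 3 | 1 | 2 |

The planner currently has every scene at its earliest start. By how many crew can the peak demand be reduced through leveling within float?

Early-start peak: d1:12  d2:12  d3:12  d4:6  d5:0 ⇒ 12.
Leveled (Scene 12@1, Pickup B@1, B-roll@1, Scene 7@1): d1:12  d2:12  d3:12  d4:6  d5:0 ⇒ 12.
Reduction 12 − 12 = 0.

0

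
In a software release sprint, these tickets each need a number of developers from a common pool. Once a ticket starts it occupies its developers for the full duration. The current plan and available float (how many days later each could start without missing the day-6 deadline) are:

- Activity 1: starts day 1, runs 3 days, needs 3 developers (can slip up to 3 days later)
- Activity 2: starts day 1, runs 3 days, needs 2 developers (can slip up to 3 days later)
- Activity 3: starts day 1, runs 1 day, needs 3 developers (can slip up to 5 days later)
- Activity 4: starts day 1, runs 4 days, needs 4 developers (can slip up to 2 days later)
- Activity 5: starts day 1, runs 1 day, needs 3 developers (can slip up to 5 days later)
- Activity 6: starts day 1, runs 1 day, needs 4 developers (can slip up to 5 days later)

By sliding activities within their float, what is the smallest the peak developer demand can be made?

8

Early-start (Activity 1@1, Activity 2@1, Activity 3@1, Activity 4@1, Activity 5@1, Activity 6@1) gives peak 19: d1:19  d2:9  d3:9  d4:4  d5:0  d6:0.
Shift Activity 2→4, Activity 3→5, Activity 5→5, Activity 6→6.
Schedule Activity 1@1, Activity 2@4, Activity 3@5, Activity 4@1, Activity 5@5, Activity 6@6: d1:7  d2:7  d3:7  d4:6  d5:8  d6:6 — peak 8.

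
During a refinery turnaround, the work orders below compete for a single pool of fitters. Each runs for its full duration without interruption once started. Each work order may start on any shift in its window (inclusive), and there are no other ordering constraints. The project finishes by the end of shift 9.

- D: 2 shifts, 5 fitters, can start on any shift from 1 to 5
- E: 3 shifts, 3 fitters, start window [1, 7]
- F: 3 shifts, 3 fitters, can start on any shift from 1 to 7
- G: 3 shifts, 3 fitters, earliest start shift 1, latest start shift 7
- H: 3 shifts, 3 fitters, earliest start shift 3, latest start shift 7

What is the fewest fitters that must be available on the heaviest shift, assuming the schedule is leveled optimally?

6

Early-start (D@1, E@1, F@1, G@1, H@3) gives peak 14: s1:14  s2:14  s3:12  s4:3  s5:3  s6:0  s7:0  s8:0  s9:0.
Shift E→3, F→3, G→6, H→6.
Schedule D@1, E@3, F@3, G@6, H@6: s1:5  s2:5  s3:6  s4:6  s5:6  s6:6  s7:6  s8:6  s9:0 — peak 6.
Total fitter-shifts = 46 over 9 shifts ⇒ peak ≥ ⌈46/9⌉ = 6, so 6 is optimal.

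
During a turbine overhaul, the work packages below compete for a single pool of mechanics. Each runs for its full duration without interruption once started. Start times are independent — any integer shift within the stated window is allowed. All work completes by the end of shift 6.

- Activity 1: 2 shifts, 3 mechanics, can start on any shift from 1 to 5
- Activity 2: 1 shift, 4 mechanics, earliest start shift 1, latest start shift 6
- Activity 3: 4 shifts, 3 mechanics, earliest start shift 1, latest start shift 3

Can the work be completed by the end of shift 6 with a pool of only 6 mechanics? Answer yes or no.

yes

Schedule Activity 1@1, Activity 2@5, Activity 3@1: s1:6  s2:6  s3:3  s4:3  s5:4  s6:0 — peak 6 ≤ 6.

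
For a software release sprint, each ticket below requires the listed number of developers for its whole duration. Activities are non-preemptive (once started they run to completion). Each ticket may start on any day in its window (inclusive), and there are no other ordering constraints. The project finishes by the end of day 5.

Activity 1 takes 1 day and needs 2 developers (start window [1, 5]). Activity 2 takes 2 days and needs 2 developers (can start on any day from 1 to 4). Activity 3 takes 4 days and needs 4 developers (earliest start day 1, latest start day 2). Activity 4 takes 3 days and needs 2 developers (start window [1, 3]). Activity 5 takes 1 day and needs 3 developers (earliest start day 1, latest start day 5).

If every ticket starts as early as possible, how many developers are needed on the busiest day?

13

Early-start schedule: Activity 1@1, Activity 2@1, Activity 3@1, Activity 4@1, Activity 5@1.
Load per day: day 1: 13, day 2: 8, day 3: 6, day 4: 4, day 5: 0.
Peak is 13.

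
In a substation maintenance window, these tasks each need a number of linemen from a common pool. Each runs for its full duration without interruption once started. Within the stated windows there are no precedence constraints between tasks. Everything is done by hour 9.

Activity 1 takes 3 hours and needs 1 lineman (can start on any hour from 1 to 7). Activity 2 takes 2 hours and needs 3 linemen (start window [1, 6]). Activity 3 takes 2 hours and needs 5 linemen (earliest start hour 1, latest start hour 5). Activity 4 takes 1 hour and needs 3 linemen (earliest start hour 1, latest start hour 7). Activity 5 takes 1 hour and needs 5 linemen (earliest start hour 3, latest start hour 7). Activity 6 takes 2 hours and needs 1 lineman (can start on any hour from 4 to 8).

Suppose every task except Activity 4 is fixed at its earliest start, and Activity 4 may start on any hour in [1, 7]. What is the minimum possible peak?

Activity 4@1: h1:12  h2:9  h3:6  h4:1  h5:1  h6:0  h7:0  h8:0  h9:0 → peak 12
Activity 4@2: h1:9  h2:12  h3:6  h4:1  h5:1  h6:0  h7:0  h8:0  h9:0 → peak 12
Activity 4@3: h1:9  h2:9  h3:9  h4:1  h5:1  h6:0  h7:0  h8:0  h9:0 → peak 9
Activity 4@4: h1:9  h2:9  h3:6  h4:4  h5:1  h6:0  h7:0  h8:0  h9:0 → peak 9
Activity 4@5: h1:9  h2:9  h3:6  h4:1  h5:4  h6:0  h7:0  h8:0  h9:0 → peak 9
Activity 4@6: h1:9  h2:9  h3:6  h4:1  h5:1  h6:3  h7:0  h8:0  h9:0 → peak 9
Activity 4@7: h1:9  h2:9  h3:6  h4:1  h5:1  h6:0  h7:3  h8:0  h9:0 → peak 9
Best is Activity 4@3, peak 9.

9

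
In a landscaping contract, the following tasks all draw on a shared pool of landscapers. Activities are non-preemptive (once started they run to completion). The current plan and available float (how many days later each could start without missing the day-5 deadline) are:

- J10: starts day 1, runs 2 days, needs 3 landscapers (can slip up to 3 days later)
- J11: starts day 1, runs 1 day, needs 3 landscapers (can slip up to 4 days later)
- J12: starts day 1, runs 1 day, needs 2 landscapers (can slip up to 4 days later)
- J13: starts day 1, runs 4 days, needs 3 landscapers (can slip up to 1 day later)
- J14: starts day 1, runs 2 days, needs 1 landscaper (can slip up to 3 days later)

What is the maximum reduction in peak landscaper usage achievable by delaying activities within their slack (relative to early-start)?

Early-start peak: d1:12  d2:7  d3:3  d4:3  d5:0 ⇒ 12.
Leveled (J10@1, J11@1, J12@3, J13@2, J14@3): d1:6  d2:6  d3:6  d4:4  d5:3 ⇒ 6.
Reduction 12 − 6 = 6.

6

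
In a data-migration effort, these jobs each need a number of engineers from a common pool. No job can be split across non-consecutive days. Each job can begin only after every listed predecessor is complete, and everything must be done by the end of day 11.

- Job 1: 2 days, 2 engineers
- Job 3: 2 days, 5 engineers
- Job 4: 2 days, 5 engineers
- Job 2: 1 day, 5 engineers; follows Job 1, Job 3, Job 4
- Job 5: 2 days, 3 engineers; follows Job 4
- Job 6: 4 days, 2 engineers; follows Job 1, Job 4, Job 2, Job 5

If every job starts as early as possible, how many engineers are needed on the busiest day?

12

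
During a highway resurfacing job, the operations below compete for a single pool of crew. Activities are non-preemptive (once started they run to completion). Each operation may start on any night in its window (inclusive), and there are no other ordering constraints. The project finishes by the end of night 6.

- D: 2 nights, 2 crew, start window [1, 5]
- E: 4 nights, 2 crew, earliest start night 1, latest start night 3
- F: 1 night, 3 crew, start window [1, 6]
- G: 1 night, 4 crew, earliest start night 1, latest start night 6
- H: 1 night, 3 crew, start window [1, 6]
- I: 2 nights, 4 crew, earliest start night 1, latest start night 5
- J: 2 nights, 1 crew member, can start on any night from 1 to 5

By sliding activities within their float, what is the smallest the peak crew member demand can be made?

Early-start (D@1, E@1, F@1, G@1, H@1, I@1, J@1) gives peak 19: n1:19  n2:9  n3:2  n4:2  n5:0  n6:0.
Shift F→5, G→6, H→5, I→3.
Schedule D@1, E@1, F@5, G@6, H@5, I@3, J@1: n1:5  n2:5  n3:6  n4:6  n5:6  n6:4 — peak 6.
Total crew member-nights = 32 over 6 nights ⇒ peak ≥ ⌈32/6⌉ = 6, so 6 is optimal.

6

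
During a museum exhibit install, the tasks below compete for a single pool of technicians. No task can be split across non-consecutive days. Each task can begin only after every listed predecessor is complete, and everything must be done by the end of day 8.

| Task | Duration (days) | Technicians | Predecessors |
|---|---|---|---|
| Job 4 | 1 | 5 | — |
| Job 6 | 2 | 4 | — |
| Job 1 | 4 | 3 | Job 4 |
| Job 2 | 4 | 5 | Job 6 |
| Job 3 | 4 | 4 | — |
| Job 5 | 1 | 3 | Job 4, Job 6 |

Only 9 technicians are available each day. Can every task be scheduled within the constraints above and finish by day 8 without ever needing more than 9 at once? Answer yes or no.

yes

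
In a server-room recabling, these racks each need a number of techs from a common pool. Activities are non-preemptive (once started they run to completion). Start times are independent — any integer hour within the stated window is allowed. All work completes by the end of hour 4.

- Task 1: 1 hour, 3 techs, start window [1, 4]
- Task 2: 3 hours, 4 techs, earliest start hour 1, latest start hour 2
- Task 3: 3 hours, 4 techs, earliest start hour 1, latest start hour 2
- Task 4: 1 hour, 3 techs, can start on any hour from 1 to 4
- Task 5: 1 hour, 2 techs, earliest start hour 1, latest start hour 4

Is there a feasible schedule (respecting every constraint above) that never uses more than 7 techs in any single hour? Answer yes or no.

no

Total tech-hours = 32; over 4 hours the average is 32/4 > 7, so some hour must exceed 7.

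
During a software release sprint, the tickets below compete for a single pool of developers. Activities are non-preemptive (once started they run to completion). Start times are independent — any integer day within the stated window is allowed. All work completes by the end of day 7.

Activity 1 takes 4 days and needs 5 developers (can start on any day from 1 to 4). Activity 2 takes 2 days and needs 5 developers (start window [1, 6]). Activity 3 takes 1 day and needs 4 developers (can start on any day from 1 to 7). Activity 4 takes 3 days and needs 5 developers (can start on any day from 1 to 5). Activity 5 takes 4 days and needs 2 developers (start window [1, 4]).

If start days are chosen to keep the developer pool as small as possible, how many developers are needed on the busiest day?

Early-start (Activity 1@1, Activity 2@1, Activity 3@1, Activity 4@1, Activity 5@1) gives peak 21: d1:21  d2:17  d3:12  d4:7  d5:0  d6:0  d7:0.
Shift Activity 3→3, Activity 4→5, Activity 5→4.
Schedule Activity 1@1, Activity 2@1, Activity 3@3, Activity 4@5, Activity 5@4: d1:10  d2:10  d3:9  d4:7  d5:7  d6:7  d7:7 — peak 10.

10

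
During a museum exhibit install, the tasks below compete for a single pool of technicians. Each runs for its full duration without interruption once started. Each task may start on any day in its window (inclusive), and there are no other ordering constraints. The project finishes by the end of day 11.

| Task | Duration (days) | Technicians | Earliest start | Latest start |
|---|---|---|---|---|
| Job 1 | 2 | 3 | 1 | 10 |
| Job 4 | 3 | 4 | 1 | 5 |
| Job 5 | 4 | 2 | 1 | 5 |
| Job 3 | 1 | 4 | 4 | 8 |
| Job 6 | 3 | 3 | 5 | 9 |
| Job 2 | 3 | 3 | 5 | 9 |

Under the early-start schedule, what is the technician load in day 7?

6

At early start, day 7 has: Job 6, Job 2.
Demand: 3 + 3 = 6.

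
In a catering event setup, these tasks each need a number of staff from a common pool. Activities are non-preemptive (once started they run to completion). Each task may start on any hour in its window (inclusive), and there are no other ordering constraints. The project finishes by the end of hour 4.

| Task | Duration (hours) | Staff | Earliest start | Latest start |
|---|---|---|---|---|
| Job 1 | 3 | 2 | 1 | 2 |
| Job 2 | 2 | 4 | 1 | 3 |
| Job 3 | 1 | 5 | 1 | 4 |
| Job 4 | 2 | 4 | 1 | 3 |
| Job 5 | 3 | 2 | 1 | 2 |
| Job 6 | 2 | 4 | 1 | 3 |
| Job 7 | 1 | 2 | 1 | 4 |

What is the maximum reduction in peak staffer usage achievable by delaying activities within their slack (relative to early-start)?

Early-start peak: h1:23  h2:16  h3:4  h4:0 ⇒ 23.
Leveled (Job 1@1, Job 2@1, Job 3@1, Job 4@2, Job 5@2, Job 6@3, Job 7@4): h1:11  h2:12  h3:12  h4:8 ⇒ 12.
Reduction 23 − 12 = 11.

11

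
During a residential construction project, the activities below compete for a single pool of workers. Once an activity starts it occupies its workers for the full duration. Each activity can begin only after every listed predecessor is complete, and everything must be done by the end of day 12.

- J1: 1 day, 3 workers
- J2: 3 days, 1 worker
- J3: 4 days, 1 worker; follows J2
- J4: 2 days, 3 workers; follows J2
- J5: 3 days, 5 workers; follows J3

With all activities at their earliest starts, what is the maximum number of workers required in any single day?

5

Early-start schedule: J1@1, J2@1, J3@4, J4@4, J5@8.
Load per day: day 1: 4, day 2: 1, day 3: 1, day 4: 4, day 5: 4, day 6: 1, day 7: 1, day 8: 5, day 9: 5, day 10: 5, day 11: 0, day 12: 0.
Peak is 5.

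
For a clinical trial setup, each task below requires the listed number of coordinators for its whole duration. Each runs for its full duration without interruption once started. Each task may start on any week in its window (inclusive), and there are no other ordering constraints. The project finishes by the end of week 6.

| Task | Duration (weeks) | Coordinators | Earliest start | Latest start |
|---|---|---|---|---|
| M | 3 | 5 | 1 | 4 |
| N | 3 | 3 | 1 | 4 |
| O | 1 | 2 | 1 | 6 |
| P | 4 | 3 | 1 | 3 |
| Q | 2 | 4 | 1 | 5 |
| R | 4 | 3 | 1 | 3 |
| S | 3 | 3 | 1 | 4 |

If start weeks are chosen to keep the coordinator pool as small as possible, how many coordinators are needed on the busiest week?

12

Early-start (M@1, N@1, O@1, P@1, Q@1, R@1, S@1) gives peak 23: w1:23  w2:21  w3:17  w4:6  w5:0  w6:0.
Shift N→4, P→2, R→3, S→4.
Schedule M@1, N@4, O@1, P@2, Q@1, R@3, S@4: w1:11  w2:12  w3:11  w4:12  w5:12  w6:9 — peak 12.
Total coordinator-weeks = 67 over 6 weeks ⇒ peak ≥ ⌈67/6⌉ = 12, so 12 is optimal.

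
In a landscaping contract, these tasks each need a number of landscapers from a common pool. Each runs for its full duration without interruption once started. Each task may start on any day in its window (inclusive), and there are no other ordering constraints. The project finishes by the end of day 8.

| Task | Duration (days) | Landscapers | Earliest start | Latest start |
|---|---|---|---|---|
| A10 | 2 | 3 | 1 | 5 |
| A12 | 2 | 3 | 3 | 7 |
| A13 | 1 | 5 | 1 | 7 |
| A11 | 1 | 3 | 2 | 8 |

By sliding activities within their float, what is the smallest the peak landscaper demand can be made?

Early-start (A10@1, A12@3, A13@1, A11@2) gives peak 8: d1:8  d2:6  d3:3  d4:3  d5:0  d6:0  d7:0  d8:0.
Shift A13→5, A11→6.
Schedule A10@1, A12@3, A13@5, A11@6: d1:3  d2:3  d3:3  d4:3  d5:5  d6:3  d7:0  d8:0 — peak 5.

5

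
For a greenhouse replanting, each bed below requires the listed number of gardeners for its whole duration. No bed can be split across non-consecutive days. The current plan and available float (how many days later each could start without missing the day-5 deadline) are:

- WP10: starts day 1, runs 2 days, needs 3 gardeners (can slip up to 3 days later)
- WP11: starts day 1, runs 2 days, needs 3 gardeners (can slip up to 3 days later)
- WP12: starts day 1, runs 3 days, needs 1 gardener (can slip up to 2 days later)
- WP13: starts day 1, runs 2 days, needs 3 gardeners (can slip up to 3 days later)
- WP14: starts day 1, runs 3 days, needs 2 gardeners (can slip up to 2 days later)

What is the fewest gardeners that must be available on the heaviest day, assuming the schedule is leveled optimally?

6

Early-start (WP10@1, WP11@1, WP12@1, WP13@1, WP14@1) gives peak 12: d1:12  d2:12  d3:3  d4:0  d5:0.
Shift WP12→3, WP13→3, WP14→3.
Schedule WP10@1, WP11@1, WP12@3, WP13@3, WP14@3: d1:6  d2:6  d3:6  d4:6  d5:3 — peak 6.
Total gardener-days = 27 over 5 days ⇒ peak ≥ ⌈27/5⌉ = 6, so 6 is optimal.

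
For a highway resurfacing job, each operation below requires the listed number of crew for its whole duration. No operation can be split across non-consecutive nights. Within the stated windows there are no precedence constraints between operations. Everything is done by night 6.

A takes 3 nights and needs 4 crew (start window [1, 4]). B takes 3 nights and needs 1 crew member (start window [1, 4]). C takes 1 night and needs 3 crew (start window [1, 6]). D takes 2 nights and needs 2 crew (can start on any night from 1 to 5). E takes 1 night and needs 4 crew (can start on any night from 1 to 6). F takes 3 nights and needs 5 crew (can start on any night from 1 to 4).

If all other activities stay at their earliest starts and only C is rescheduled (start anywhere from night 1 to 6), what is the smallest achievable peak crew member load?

C@1: n1:19  n2:12  n3:10  n4:0  n5:0  n6:0 → peak 19
C@2: n1:16  n2:15  n3:10  n4:0  n5:0  n6:0 → peak 16
C@3: n1:16  n2:12  n3:13  n4:0  n5:0  n6:0 → peak 16
C@4: n1:16  n2:12  n3:10  n4:3  n5:0  n6:0 → peak 16
C@5: n1:16  n2:12  n3:10  n4:0  n5:3  n6:0 → peak 16
C@6: n1:16  n2:12  n3:10  n4:0  n5:0  n6:3 → peak 16
Best is C@2, peak 16.

16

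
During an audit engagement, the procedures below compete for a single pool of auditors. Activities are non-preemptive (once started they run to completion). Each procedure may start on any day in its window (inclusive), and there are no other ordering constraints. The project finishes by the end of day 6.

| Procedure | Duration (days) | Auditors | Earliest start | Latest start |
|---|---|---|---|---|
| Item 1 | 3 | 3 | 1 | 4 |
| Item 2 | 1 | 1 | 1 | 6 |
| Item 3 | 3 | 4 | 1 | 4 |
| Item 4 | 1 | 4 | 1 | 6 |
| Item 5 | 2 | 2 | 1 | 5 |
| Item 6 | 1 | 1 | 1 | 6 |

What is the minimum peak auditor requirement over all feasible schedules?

Early-start (Item 1@1, Item 2@1, Item 3@1, Item 4@1, Item 5@1, Item 6@1) gives peak 15: d1:15  d2:9  d3:7  d4:0  d5:0  d6:0.
Shift Item 3→2, Item 4→5, Item 5→4.
Schedule Item 1@1, Item 2@1, Item 3@2, Item 4@5, Item 5@4, Item 6@1: d1:5  d2:7  d3:7  d4:6  d5:6  d6:0 — peak 7.

7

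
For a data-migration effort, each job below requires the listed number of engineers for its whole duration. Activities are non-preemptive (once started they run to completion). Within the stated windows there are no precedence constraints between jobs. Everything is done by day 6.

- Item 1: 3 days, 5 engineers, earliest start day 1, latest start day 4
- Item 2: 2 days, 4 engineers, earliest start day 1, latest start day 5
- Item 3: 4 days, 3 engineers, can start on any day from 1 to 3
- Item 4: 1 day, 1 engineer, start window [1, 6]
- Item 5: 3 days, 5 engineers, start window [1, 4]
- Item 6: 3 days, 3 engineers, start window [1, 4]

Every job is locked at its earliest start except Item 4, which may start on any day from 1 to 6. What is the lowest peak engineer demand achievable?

20

Item 4@1: d1:21  d2:20  d3:16  d4:3  d5:0  d6:0 → peak 21
Item 4@2: d1:20  d2:21  d3:16  d4:3  d5:0  d6:0 → peak 21
Item 4@3: d1:20  d2:20  d3:17  d4:3  d5:0  d6:0 → peak 20
Item 4@4: d1:20  d2:20  d3:16  d4:4  d5:0  d6:0 → peak 20
Item 4@5: d1:20  d2:20  d3:16  d4:3  d5:1  d6:0 → peak 20
Item 4@6: d1:20  d2:20  d3:16  d4:3  d5:0  d6:1 → peak 20
Best is Item 4@3, peak 20.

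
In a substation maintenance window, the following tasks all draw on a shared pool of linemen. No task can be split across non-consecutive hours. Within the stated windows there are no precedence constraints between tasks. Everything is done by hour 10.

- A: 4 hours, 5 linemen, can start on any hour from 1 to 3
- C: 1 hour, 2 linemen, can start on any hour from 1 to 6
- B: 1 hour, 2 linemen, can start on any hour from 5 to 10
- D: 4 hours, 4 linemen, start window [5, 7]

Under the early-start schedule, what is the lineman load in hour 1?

7

At early start, hour 1 has: A, C.
Demand: 5 + 2 = 7.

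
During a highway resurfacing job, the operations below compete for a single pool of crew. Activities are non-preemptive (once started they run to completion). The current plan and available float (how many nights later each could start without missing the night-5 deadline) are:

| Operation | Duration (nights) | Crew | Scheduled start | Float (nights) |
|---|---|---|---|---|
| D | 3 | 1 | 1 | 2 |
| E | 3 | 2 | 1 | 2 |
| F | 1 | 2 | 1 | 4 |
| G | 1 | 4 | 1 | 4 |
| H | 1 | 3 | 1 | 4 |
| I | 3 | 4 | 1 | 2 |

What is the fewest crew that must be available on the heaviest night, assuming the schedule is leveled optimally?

7

Early-start (D@1, E@1, F@1, G@1, H@1, I@1) gives peak 16: n1:16  n2:7  n3:7  n4:0  n5:0.
Shift G→2, H→4, I→3.
Schedule D@1, E@1, F@1, G@2, H@4, I@3: n1:5  n2:7  n3:7  n4:7  n5:4 — peak 7.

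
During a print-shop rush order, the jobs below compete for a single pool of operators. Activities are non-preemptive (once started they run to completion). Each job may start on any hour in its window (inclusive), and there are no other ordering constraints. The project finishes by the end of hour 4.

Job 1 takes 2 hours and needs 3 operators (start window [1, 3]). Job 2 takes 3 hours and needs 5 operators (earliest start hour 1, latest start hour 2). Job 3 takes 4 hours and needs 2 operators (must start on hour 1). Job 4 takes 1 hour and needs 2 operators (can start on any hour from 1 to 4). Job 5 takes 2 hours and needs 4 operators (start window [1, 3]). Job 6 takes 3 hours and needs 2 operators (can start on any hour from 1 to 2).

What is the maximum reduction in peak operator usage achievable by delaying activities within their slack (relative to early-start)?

Early-start peak: h1:18  h2:16  h3:9  h4:2 ⇒ 18.
Leveled (Job 1@1, Job 2@1, Job 3@1, Job 4@1, Job 5@3, Job 6@2): h1:12  h2:12  h3:13  h4:8 ⇒ 13.
Reduction 18 − 13 = 5.

5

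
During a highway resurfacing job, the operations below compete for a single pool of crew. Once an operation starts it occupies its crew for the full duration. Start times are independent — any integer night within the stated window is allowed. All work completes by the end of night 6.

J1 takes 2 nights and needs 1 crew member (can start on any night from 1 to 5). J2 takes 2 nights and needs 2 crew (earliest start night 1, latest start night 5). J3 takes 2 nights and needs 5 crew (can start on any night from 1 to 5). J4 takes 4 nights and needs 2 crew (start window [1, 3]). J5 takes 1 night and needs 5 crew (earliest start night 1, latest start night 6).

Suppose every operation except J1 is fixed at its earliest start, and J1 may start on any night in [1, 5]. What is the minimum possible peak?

14

J1@1: n1:15  n2:10  n3:2  n4:2  n5:0  n6:0 → peak 15
J1@2: n1:14  n2:10  n3:3  n4:2  n5:0  n6:0 → peak 14
J1@3: n1:14  n2:9  n3:3  n4:3  n5:0  n6:0 → peak 14
J1@4: n1:14  n2:9  n3:2  n4:3  n5:1  n6:0 → peak 14
J1@5: n1:14  n2:9  n3:2  n4:2  n5:1  n6:1 → peak 14
Best is J1@2, peak 14.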